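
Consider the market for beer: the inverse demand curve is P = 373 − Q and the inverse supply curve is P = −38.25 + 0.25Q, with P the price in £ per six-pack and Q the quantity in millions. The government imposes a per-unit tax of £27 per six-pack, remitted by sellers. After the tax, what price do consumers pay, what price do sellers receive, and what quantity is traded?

Consumers pay £65.6; sellers receive £38.6; quantity = 307.4.

Rewrite in direct form: Qd = 373 − P and Qs = 4P + 153.
Before the tax: set 373 − P = 4P + 153 → P* = £44, Q* = 329.
With the tax collected from sellers, supply shifts: Qs = 4(P − 27) + 153.
Solving gives Q = 307.4 with consumers paying £65.6 and sellers receiving £38.6 (the £27 wedge).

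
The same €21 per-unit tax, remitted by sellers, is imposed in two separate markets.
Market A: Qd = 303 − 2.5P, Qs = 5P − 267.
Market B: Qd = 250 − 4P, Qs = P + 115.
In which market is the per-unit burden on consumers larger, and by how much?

Market A: pre-tax P* = €76, Q* = 113; post-tax Q = 78; per-unit burden on consumers = €14.
Market B: pre-tax P* = €27, Q* = 142; post-tax Q = 125.2; per-unit burden on consumers = €4.2.
Difference: €14 vs €4.2 → market A is larger by €9.8.

Market A, by €9.8.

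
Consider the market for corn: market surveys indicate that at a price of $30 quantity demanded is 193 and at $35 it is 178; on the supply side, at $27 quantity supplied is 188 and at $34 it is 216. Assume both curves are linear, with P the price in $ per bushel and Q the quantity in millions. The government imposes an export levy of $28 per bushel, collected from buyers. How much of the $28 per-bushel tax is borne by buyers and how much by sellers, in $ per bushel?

Buyers bear $16 per bushel; sellers bear $12 per bushel.

Demand slope: (178 − 193)/(35 − 30) = -3, so Qd = 283 − 3P.
Supply slope: (216 − 188)/(34 − 27) = 4, so Qs = 4P + 80.
Without the tax, 283 − 3P = 4P + 80 gives 7P = 203, so P* = $29 and Q* = 196.
With the tax collected from buyers, demand (in seller-price terms) shifts: Qd = 283 − 3(P + 28).
Solving gives Q = 148 with buyers paying $45 and sellers receiving $17 (the $28 wedge).
Burden on buyers: $16; on sellers: $12. (They sum to $28.)
The less price-elastic side of the market bears the larger share of a per-unit tax.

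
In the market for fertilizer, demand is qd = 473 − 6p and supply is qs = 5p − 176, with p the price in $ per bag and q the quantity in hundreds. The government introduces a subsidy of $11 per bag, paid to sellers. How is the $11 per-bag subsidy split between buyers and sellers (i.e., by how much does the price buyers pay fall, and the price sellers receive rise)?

Buyers gain $5 per bag; sellers gain $6 per bag.

Without the subsidy, 473 − 6p = 5p − 176 gives 11p = 649, so p* = $59 and q* = 119.
With a per-unit subsidy paid to sellers, each receives p + 11 per unit sold, so supply becomes qs = 5(p + 11) − 176.
Solving gives q = 149 with buyers paying $54 and sellers receiving $65 (the $11 wedge).
Gain to buyers: $5; to sellers: $6. (They sum to $11.)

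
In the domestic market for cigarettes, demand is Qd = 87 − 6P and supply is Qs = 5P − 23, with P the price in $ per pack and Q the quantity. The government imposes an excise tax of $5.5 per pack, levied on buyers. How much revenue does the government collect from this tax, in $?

Before the tax: set 87 − 6P = 5P − 23 → P* = $10, Q* = 27.
With the tax collected from buyers, demand (in seller-price terms) shifts: Qd = 87 − 6(P + 5.5).
New equilibrium: buyers pay $12.5, sellers receive $7, Q = 12. (Wedge: Pb − Ps = 5.5.)
Revenue = t · Q = 5.5 · 12 = $66.

Tax revenue = $66.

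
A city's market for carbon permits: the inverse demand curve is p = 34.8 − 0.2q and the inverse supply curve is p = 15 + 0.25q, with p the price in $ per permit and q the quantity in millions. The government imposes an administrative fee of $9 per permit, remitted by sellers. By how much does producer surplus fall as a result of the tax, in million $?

Rewrite in direct form: qd = 174 − 5p and qs = 4p − 60.
Before the tax: set 174 − 5p = 4p − 60 → p* = $26, q* = 44.
With the tax collected from sellers, supply shifts: qs = 4(p − 9) − 60.
Solving gives q = 24 with buyers paying $30 and sellers receiving $21 (the $9 wedge).
ΔPS is the trapezoid between Q = 24 and Q = 44 of height $5: ½ · (44 + 24) · 5 = $170.

Producer surplus falls by $170 million.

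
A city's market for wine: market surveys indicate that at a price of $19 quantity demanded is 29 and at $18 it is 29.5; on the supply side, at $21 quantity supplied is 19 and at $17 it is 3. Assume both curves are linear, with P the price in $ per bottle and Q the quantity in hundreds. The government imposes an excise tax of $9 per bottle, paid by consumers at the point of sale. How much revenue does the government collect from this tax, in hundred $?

Demand slope: (29.5 − 29)/(18 − 19) = -0.5, so Qd = 38.5 − 0.5P.
Supply slope: (3 − 19)/(17 − 21) = 4, so Qs = 4P − 65.
Without the tax, 38.5 − 0.5P = 4P − 65 gives 4.5P = 103.5, so P* = $23 and Q* = 27.
With the tax collected from consumers, demand (in seller-price terms) shifts: Qd = 38.5 − 0.5(P + 9).
New equilibrium: consumers pay $31, sellers receive $22, Q = 23. (Wedge: Pb − Ps = 9.)
Revenue = t · Q = 9 · 23 = $207.

Tax revenue = $207 hundred.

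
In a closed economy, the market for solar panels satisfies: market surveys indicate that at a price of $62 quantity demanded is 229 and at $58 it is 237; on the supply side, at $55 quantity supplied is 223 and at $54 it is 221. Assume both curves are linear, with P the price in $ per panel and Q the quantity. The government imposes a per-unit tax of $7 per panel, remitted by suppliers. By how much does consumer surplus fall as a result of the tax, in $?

Demand slope: (237 − 229)/(58 − 62) = -2, so Qd = 353 − 2P.
Supply slope: (221 − 223)/(54 − 55) = 2, so Qs = 2P + 113.
Without the tax, 353 − 2P = 2P + 113 gives 4P = 240, so P* = $60 and Q* = 233.
With the tax collected from suppliers, supply shifts: Qs = 2(P − 7) + 113.
New equilibrium: consumers pay $63.5, suppliers receive $56.5, Q = 226. (Wedge: Pb − Ps = 7.)
ΔCS is the trapezoid between Q = 226 and Q = 233 of height $3.5: ½ · (233 + 226) · 3.5 = $803.25.

Consumer surplus falls by $803.25.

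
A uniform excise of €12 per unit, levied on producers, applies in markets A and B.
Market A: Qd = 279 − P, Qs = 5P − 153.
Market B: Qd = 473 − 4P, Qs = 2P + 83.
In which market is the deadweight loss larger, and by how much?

Market B, by €36.

Market A: pre-tax P* = €72, Q* = 207; post-tax Q = 197; deadweight loss = €60.
Market B: pre-tax P* = €65, Q* = 213; post-tax Q = 197; deadweight loss = €96.
Difference: €60 vs €96 → market B is larger by €36.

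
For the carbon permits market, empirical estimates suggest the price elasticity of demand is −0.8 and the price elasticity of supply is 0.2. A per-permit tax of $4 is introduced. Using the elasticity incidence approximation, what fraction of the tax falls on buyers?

Incidence ratio: buyers' share ≈ εs / (εs + |εd|) = 0.2 / (0.2 + 0.8) = 0.2.
Supply is the less elastic side, so buyers bear the smaller share.

Buyers' share ≈ 0.2.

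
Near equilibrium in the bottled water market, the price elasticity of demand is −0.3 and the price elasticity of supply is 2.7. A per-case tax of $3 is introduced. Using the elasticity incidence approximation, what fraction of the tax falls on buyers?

Incidence ratio: buyers' share ≈ εs / (εs + |εd|) = 2.7 / (2.7 + 0.3) = 0.9.
Supply is the more elastic side, so buyers bear the larger share.

Buyers' share ≈ 0.9.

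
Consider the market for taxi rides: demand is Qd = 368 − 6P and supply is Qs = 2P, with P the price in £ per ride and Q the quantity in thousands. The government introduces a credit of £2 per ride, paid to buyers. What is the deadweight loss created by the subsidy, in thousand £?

Deadweight loss = £3 thousand.

Without the subsidy, 368 − 6P = 2P gives 8P = 368, so P* = £46 and Q* = 92.
With a per-unit subsidy paid to buyers, each effectively pays P − 2, so demand becomes Qd = 368 − 6(P − 2).
Solving gives Q = 95 with buyers paying £45.5 and sellers receiving £47.5 (the £2 wedge).
Quantity rises by |ΔQ| = |92 − 95| = 3.
DWL = ½ · t · |ΔQ| = ½ · 2 · 3 = £3.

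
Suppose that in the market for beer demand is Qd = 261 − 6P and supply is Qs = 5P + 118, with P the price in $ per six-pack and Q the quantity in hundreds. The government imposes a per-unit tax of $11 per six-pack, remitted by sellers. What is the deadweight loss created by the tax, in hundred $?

Deadweight loss = $165 hundred.

Without the tax, 261 − 6P = 5P + 118 gives 11P = 143, so P* = $13 and Q* = 183.
With the tax collected from sellers, supply shifts: Qs = 5(P − 11) + 118.
Solving gives Q = 153 with buyers paying $18 and sellers receiving $7 (the $11 wedge).
Quantity falls by |ΔQ| = |183 − 153| = 30.
DWL = ½ · t · |ΔQ| = ½ · 11 · 30 = $165.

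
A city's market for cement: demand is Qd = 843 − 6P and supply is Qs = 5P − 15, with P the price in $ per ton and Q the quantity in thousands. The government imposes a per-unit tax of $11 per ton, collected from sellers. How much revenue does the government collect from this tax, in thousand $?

Before the tax: set 843 − 6P = 5P − 15 → P* = $78, Q* = 375.
With the tax collected from sellers, supply shifts: Qs = 5(P − 11) − 15.
Solving gives Q = 345 with buyers paying $83 and sellers receiving $72 (the $11 wedge).
Revenue = t · Q = 11 · 345 = $3795.

Tax revenue = $3795 thousand.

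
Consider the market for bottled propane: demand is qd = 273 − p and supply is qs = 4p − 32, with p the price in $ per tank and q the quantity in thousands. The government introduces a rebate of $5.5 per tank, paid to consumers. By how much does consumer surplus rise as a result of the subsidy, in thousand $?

Without the subsidy, 273 − p = 4p − 32 gives 5p = 305, so p* = $61 and q* = 212.
With a per-unit subsidy paid to consumers, each effectively pays p − 5.5, so demand becomes qd = 273 − (p − 5.5).
New equilibrium: consumers pay $56.6, sellers receive $62.1, q = 216.4. (Wedge: pb − ps = −5.5.)
ΔCS is the trapezoid between Q = 216.4 and Q = 212 of height $4.4: ½ · (212 + 216.4) · 4.4 = $942.48.

Consumer surplus rises by $942.48 thousand.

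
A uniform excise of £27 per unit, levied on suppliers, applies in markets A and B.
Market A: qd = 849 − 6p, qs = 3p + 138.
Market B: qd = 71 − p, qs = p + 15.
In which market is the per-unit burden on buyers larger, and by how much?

Market A: pre-tax p* = £79, q* = 375; post-tax q = 321; per-unit burden on buyers = £9.
Market B: pre-tax p* = £28, q* = 43; post-tax q = 29.5; per-unit burden on buyers = £13.5.
Difference: £9 vs £13.5 → market B is larger by £4.5.

Market B, by £4.5.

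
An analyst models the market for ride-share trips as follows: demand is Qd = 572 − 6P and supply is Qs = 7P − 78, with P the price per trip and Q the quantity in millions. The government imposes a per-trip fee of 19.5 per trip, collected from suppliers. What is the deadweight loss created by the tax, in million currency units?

Without the tax, 572 − 6P = 7P − 78 gives 13P = 650, so P* = 50 and Q* = 272.
With the tax collected from suppliers, supply shifts: Qs = 7(P − 19.5) − 78.
Solving gives Q = 209 with buyers paying 60.5 and suppliers receiving 41 (the 19.5 wedge).
Quantity falls by |ΔQ| = |272 − 209| = 63.
DWL = ½ · t · |ΔQ| = ½ · 19.5 · 63 = 614.25.

Deadweight loss = 614.25 million.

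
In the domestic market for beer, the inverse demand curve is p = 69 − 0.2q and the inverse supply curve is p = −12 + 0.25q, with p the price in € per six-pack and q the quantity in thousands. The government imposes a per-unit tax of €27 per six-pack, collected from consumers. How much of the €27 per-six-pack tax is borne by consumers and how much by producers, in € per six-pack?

Rewrite in direct form: qd = 345 − 5p and qs = 4p + 48.
Before the tax: set 345 − 5p = 4p + 48 → p* = €33, q* = 180.
With the tax collected from consumers, demand (in seller-price terms) shifts: qd = 345 − 5(p + 27).
Solving gives q = 120 with consumers paying €45 and producers receiving €18 (the €27 wedge).
Burden on consumers: €12; on producers: €15. (They sum to €27.)
The less price-elastic side of the market bears the larger share of a per-unit tax.

Consumers bear €12 per six-pack; producers bear €15 per six-pack.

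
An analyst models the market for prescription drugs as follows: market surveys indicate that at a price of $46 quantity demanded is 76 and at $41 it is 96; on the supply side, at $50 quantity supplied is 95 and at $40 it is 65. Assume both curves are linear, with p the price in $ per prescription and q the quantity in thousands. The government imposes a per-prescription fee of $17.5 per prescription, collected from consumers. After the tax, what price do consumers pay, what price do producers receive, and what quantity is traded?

Demand slope: (96 − 76)/(41 − 46) = -4, so qd = 260 − 4p.
Supply slope: (65 − 95)/(40 − 50) = 3, so qs = 3p − 55.
Without the tax, 260 − 4p = 3p − 55 gives 7p = 315, so p* = $45 and q* = 80.
With the tax collected from consumers, demand (in seller-price terms) shifts: qd = 260 − 4(p + 17.5).
New equilibrium: consumers pay $52.5, producers receive $35, q = 50. (Wedge: pb − ps = 17.5.)
The less price-elastic side of the market bears the larger share of a per-unit tax.

Consumers pay $52.5; producers receive $35; quantity = 50.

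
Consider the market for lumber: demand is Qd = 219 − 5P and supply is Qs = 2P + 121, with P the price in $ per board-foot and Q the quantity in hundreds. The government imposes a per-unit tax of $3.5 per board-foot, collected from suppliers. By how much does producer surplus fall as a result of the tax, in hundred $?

Producer surplus falls by $366.25 hundred.

Before the tax: set 219 − 5P = 2P + 121 → P* = $14, Q* = 149.
With the tax collected from suppliers, supply shifts: Qs = 2(P − 3.5) + 121.
New equilibrium: consumers pay $15, suppliers receive $11.5, Q = 144. (Wedge: Pb − Ps = 3.5.)
ΔPS is the trapezoid between Q = 144 and Q = 149 of height $2.5: ½ · (149 + 144) · 2.5 = $366.25.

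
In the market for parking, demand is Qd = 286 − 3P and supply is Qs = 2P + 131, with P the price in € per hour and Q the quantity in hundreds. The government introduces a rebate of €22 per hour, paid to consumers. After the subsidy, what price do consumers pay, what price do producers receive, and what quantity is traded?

Without the subsidy, 286 − 3P = 2P + 131 gives 5P = 155, so P* = €31 and Q* = 193.
With a per-unit subsidy paid to consumers, each effectively pays P − 22, so demand becomes Qd = 286 − 3(P − 22).
Solving gives Q = 219.4 with consumers paying €22.2 and producers receiving €44.2 (the €22 wedge).

Consumers pay €22.2; producers receive €44.2; quantity = 219.4.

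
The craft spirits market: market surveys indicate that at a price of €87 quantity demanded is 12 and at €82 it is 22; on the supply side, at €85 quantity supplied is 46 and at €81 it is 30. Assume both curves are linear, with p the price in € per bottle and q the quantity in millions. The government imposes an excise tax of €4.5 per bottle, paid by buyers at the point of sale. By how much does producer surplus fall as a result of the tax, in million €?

Producer surplus falls by €34.5 million.

Demand slope: (22 − 12)/(82 − 87) = -2, so qd = 186 − 2p.
Supply slope: (30 − 46)/(81 − 85) = 4, so qs = 4p − 294.
Before the tax: set 186 − 2p = 4p − 294 → p* = €80, q* = 26.
With the tax collected from buyers, demand (in seller-price terms) shifts: qd = 186 − 2(p + 4.5).
New equilibrium: buyers pay €83, producers receive €78.5, q = 20. (Wedge: pb − ps = 4.5.)
ΔPS is the trapezoid between Q = 20 and Q = 26 of height €1.5: ½ · (26 + 20) · 1.5 = €34.5.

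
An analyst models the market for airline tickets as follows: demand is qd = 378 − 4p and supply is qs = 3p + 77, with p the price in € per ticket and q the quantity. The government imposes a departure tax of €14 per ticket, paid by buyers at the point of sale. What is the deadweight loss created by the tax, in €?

Deadweight loss = €168.

Without the tax, 378 − 4p = 3p + 77 gives 7p = 301, so p* = €43 and q* = 206.
With the tax collected from buyers, demand (in seller-price terms) shifts: qd = 378 − 4(p + 14).
New equilibrium: buyers pay €49, producers receive €35, q = 182. (Wedge: pb − ps = 14.)
Quantity falls by |ΔQ| = |206 − 182| = 24.
DWL = ½ · t · |ΔQ| = ½ · 14 · 24 = €168.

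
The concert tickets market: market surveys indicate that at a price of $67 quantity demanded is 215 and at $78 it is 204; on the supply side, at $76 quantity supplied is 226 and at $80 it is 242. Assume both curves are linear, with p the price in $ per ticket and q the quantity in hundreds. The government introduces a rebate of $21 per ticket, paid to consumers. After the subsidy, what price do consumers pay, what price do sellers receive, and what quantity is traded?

Demand slope: (204 − 215)/(78 − 67) = -1, so qd = 282 − p.
Supply slope: (242 − 226)/(80 − 76) = 4, so qs = 4p − 78.
Before the subsidy: set 282 − p = 4p − 78 → p* = $72, q* = 210.
With a per-unit subsidy paid to consumers, each effectively pays p − 21, so demand becomes qd = 282 − (p − 21).
Solving gives q = 226.8 with consumers paying $55.2 and sellers receiving $76.2 (the $21 wedge).

Consumers pay $55.2; sellers receive $76.2; quantity = 226.8.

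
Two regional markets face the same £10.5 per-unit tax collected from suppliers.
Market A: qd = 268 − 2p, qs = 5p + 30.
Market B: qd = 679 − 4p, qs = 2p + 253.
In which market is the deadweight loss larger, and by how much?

Market A: pre-tax p* = £34, q* = 200; post-tax q = 185; deadweight loss = £78.75.
Market B: pre-tax p* = £71, q* = 395; post-tax q = 381; deadweight loss = £73.5.
Difference: £78.75 vs £73.5 → market A is larger by £5.25.

Market A, by £5.25.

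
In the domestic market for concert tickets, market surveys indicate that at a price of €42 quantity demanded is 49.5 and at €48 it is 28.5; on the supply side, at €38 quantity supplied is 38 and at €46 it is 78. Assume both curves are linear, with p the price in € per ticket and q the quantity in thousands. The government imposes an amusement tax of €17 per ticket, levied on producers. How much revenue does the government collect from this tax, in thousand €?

Demand slope: (28.5 − 49.5)/(48 − 42) = -3.5, so qd = 196.5 − 3.5p.
Supply slope: (78 − 38)/(46 − 38) = 5, so qs = 5p − 152.
Before the tax: set 196.5 − 3.5p = 5p − 152 → p* = €41, q* = 53.
With the tax collected from producers, supply shifts: qs = 5(p − 17) − 152.
New equilibrium: buyers pay €51, producers receive €34, q = 18. (Wedge: pb − ps = 17.)
Revenue = t · Q = 17 · 18 = €306.

Tax revenue = €306 thousand.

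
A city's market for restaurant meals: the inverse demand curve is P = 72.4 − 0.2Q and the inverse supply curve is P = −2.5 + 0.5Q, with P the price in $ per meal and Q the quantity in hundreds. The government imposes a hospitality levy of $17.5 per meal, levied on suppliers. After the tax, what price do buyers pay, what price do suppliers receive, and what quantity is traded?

Buyers pay $56; suppliers receive $38.5; quantity = 82.

Inverting to Q(P) form: Qd = 362 − 5P; Qs = 2P + 5.
Before the tax: set 362 − 5P = 2P + 5 → P* = $51, Q* = 107.
With the tax collected from suppliers, supply shifts: Qs = 2(P − 17.5) + 5.
New equilibrium: buyers pay $56, suppliers receive $38.5, Q = 82. (Wedge: Pb − Ps = 17.5.)
The less price-elastic side of the market bears the larger share of a per-unit tax.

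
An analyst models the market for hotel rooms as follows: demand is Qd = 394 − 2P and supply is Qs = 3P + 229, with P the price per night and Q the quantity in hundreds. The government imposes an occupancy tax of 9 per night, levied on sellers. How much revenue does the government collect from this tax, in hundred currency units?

Before the tax: set 394 − 2P = 3P + 229 → P* = 33, Q* = 328.
With the tax collected from sellers, supply shifts: Qs = 3(P − 9) + 229.
Solving gives Q = 317.2 with buyers paying 38.4 and sellers receiving 29.4 (the 9 wedge).
Revenue = t · Q = 9 · 317.2 = 2854.8.

Tax revenue = 2854.8 hundred.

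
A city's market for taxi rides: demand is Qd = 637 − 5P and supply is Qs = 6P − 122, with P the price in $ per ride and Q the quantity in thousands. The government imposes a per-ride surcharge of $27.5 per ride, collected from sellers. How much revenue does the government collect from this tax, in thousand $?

Without the tax, 637 − 5P = 6P − 122 gives 11P = 759, so P* = $69 and Q* = 292.
With the tax collected from sellers, supply shifts: Qs = 6(P − 27.5) − 122.
New equilibrium: consumers pay $84, sellers receive $56.5, Q = 217. (Wedge: Pb − Ps = 27.5.)
Revenue = t · Q = 27.5 · 217 = $5967.5.

Tax revenue = $5967.5 thousand.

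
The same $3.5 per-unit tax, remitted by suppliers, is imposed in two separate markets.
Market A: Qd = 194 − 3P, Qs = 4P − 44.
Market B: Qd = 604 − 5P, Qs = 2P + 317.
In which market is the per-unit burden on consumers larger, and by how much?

Market A: pre-tax P* = $34, Q* = 92; post-tax Q = 86; per-unit burden on consumers = $2.
Market B: pre-tax P* = $41, Q* = 399; post-tax Q = 394; per-unit burden on consumers = $1.
Difference: $2 vs $1 → market A is larger by $1.

Market A, by $1.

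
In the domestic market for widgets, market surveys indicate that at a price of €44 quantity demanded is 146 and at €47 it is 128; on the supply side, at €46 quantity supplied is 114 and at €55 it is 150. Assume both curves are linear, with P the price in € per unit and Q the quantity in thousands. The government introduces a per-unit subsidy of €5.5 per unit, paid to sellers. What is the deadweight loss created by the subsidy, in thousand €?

Demand slope: (128 − 146)/(47 − 44) = -6, so Qd = 410 − 6P.
Supply slope: (150 − 114)/(55 − 46) = 4, so Qs = 4P − 70.
Without the subsidy, 410 − 6P = 4P − 70 gives 10P = 480, so P* = €48 and Q* = 122.
With a per-unit subsidy paid to sellers, each receives P + 5.5 per unit sold, so supply becomes Qs = 4(P + 5.5) − 70.
Solving gives Q = 135.2 with consumers paying €45.8 and sellers receiving €51.3 (the €5.5 wedge).
Quantity rises by |ΔQ| = |122 − 135.2| = 13.2.
DWL = ½ · t · |ΔQ| = ½ · 5.5 · 13.2 = €36.3.

Deadweight loss = €36.3 thousand.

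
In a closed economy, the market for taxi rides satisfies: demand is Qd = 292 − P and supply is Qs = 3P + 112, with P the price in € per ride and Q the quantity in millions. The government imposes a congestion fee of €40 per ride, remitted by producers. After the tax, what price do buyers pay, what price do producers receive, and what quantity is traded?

Buyers pay €75; producers receive €35; quantity = 217.

Without the tax, 292 − P = 3P + 112 gives 4P = 180, so P* = €45 and Q* = 247.
With the tax collected from producers, supply shifts: Qs = 3(P − 40) + 112.
New equilibrium: buyers pay €75, producers receive €35, Q = 217. (Wedge: Pb − Ps = 40.)
The less price-elastic side of the market bears the larger share of a per-unit tax.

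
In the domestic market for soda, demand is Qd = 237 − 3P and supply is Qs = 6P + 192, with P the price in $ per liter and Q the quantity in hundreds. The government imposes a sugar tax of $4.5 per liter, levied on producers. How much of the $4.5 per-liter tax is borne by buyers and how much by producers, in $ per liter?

Before the tax: set 237 − 3P = 6P + 192 → P* = $5, Q* = 222.
With the tax collected from producers, supply shifts: Qs = 6(P − 4.5) + 192.
New equilibrium: buyers pay $8, producers receive $3.5, Q = 213. (Wedge: Pb − Ps = 4.5.)
Burden on buyers: $3; on producers: $1.5. (They sum to $4.5.)

Buyers bear $3 per liter; producers bear $1.5 per liter.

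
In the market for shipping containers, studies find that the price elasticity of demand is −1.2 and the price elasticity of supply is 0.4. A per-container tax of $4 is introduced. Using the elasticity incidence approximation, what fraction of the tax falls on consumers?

Consumers' share ≈ 0.25.

Incidence ratio: consumers' share ≈ εs / (εs + |εd|) = 0.4 / (0.4 + 1.2) = 0.25.
Supply is the less elastic side, so consumers bear the smaller share.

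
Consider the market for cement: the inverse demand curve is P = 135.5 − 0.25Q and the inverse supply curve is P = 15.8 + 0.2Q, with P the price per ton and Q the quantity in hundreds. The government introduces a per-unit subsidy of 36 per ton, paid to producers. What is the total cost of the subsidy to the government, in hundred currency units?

Inverting to Q(P) form: Qd = 542 − 4P; Qs = 5P − 79.
Before the subsidy: set 542 − 4P = 5P − 79 → P* = 69, Q* = 266.
With a per-unit subsidy paid to producers, each receives P + 36 per unit sold, so supply becomes Qs = 5(P + 36) − 79.
New equilibrium: consumers pay 49, producers receive 85, Q = 346. (Wedge: Pb − Ps = −36.)
Outlay = t · Q = 36 · 346 = 12456.

Government outlay = 12456 hundred.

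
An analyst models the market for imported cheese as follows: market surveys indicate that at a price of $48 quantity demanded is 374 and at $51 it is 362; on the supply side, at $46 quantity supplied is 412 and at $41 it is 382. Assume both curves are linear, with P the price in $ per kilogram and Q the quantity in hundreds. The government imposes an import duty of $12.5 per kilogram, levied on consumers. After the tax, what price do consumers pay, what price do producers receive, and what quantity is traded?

Demand slope: (362 − 374)/(51 − 48) = -4, so Qd = 566 − 4P.
Supply slope: (382 − 412)/(41 − 46) = 6, so Qs = 6P + 136.
Before the tax: set 566 − 4P = 6P + 136 → P* = $43, Q* = 394.
With the tax collected from consumers, demand (in seller-price terms) shifts: Qd = 566 − 4(P + 12.5).
Solving gives Q = 364 with consumers paying $50.5 and producers receiving $38 (the $12.5 wedge).
The less price-elastic side of the market bears the larger share of a per-unit tax.

Consumers pay $50.5; producers receive $38; quantity = 364.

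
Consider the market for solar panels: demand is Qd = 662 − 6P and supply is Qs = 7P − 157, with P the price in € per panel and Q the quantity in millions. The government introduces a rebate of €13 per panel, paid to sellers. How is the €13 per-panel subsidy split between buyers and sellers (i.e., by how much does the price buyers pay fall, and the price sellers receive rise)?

Before the subsidy: set 662 − 6P = 7P − 157 → P* = €63, Q* = 284.
With a per-unit subsidy paid to sellers, each receives P + 13 per unit sold, so supply becomes Qs = 7(P + 13) − 157.
New equilibrium: buyers pay €56, sellers receive €69, Q = 326. (Wedge: Pb − Ps = −13.)
Gain to buyers: €7; to sellers: €6. (They sum to €13.)

Buyers gain €7 per panel; sellers gain €6 per panel.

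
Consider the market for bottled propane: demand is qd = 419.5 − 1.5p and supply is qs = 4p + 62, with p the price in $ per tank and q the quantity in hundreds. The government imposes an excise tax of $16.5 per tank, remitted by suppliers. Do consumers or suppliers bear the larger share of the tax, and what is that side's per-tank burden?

Without the tax, 419.5 − 1.5p = 4p + 62 gives 5.5p = 357.5, so p* = $65 and q* = 322.
With the tax collected from suppliers, supply shifts: qs = 4(p − 16.5) + 62.
New equilibrium: consumers pay $77, suppliers receive $60.5, q = 304. (Wedge: pb − ps = 16.5.)
Per-tank burden: consumers $12, suppliers $4.5.
Consumers take the larger share because demand is less price-elastic here (demand slope 1.5 vs supply slope 4).
The less price-elastic side of the market bears the larger share of a per-unit tax.

Consumers bear the larger share: $12 per tank.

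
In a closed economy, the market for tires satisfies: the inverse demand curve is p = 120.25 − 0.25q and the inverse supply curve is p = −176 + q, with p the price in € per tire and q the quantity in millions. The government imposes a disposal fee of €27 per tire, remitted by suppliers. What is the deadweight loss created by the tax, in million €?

Deadweight loss = €291.6 million.

Inverting to q(p) form: qd = 481 − 4p; qs = p + 176.
Without the tax, 481 − 4p = p + 176 gives 5p = 305, so p* = €61 and q* = 237.
With the tax collected from suppliers, supply shifts: qs = (p − 27) + 176.
Solving gives q = 215.4 with buyers paying €66.4 and suppliers receiving €39.4 (the €27 wedge).
Quantity falls by |ΔQ| = |237 − 215.4| = 21.6.
DWL = ½ · t · |ΔQ| = ½ · 27 · 21.6 = €291.6.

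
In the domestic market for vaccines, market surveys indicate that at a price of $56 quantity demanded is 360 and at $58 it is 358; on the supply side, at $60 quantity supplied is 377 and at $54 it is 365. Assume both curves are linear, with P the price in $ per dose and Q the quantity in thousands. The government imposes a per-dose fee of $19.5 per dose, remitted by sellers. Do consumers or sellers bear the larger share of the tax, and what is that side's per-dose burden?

Consumers bear the larger share: $13 per dose.

Demand slope: (358 − 360)/(58 − 56) = -1, so Qd = 416 − P.
Supply slope: (365 − 377)/(54 − 60) = 2, so Qs = 2P + 257.
Before the tax: set 416 − P = 2P + 257 → P* = $53, Q* = 363.
With the tax collected from sellers, supply shifts: Qs = 2(P − 19.5) + 257.
New equilibrium: consumers pay $66, sellers receive $46.5, Q = 350. (Wedge: Pb − Ps = 19.5.)
Per-dose burden: consumers $13, sellers $6.5.
Consumers take the larger share because demand is less price-elastic here (demand slope 1 vs supply slope 2).
The less price-elastic side of the market bears the larger share of a per-unit tax.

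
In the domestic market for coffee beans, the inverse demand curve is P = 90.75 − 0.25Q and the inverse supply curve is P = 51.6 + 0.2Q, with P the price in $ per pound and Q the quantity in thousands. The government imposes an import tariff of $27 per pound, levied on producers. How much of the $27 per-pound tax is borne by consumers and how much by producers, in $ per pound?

Consumers bear $15 per pound; producers bear $12 per pound.

Inverting to Q(P) form: Qd = 363 − 4P; Qs = 5P − 258.
Without the tax, 363 − 4P = 5P − 258 gives 9P = 621, so P* = $69 and Q* = 87.
With the tax collected from producers, supply shifts: Qs = 5(P − 27) − 258.
New equilibrium: consumers pay $84, producers receive $57, Q = 27. (Wedge: Pb − Ps = 27.)
Burden on consumers: $15; on producers: $12. (They sum to $27.)
The less price-elastic side of the market bears the larger share of a per-unit tax.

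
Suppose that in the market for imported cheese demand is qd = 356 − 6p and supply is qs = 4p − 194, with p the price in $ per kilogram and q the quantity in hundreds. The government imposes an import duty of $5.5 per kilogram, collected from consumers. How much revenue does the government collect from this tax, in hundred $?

Without the tax, 356 − 6p = 4p − 194 gives 10p = 550, so p* = $55 and q* = 26.
With the tax collected from consumers, demand (in seller-price terms) shifts: qd = 356 − 6(p + 5.5).
New equilibrium: consumers pay $57.2, producers receive $51.7, q = 12.8. (Wedge: pb − ps = 5.5.)
Revenue = t · Q = 5.5 · 12.8 = $70.4.

Tax revenue = $70.4 hundred.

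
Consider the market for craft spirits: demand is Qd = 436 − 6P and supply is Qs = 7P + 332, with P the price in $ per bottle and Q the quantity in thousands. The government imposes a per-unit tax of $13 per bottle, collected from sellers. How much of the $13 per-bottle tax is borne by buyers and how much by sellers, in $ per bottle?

Before the tax: set 436 − 6P = 7P + 332 → P* = $8, Q* = 388.
With the tax collected from sellers, supply shifts: Qs = 7(P − 13) + 332.
New equilibrium: buyers pay $15, sellers receive $2, Q = 346. (Wedge: Pb − Ps = 13.)
Burden on buyers: $7; on sellers: $6. (They sum to $13.)
The less price-elastic side of the market bears the larger share of a per-unit tax.

Buyers bear $7 per bottle; sellers bear $6 per bottle.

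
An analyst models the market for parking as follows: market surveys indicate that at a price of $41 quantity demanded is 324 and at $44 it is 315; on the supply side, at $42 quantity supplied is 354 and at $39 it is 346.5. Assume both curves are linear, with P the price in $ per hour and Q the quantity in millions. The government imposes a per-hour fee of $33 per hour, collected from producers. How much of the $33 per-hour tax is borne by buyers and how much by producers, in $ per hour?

Demand slope: (315 − 324)/(44 − 41) = -3, so Qd = 447 − 3P.
Supply slope: (346.5 − 354)/(39 − 42) = 2.5, so Qs = 2.5P + 249.
Without the tax, 447 − 3P = 2.5P + 249 gives 5.5P = 198, so P* = $36 and Q* = 339.
With the tax collected from producers, supply shifts: Qs = 2.5(P − 33) + 249.
New equilibrium: buyers pay $51, producers receive $18, Q = 294. (Wedge: Pb − Ps = 33.)
Burden on buyers: $15; on producers: $18. (They sum to $33.)

Buyers bear $15 per hour; producers bear $18 per hour.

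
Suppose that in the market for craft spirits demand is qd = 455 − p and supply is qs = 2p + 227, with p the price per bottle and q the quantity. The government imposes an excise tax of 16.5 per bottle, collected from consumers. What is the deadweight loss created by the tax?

Deadweight loss = 90.75.

Before the tax: set 455 − p = 2p + 227 → p* = 76, q* = 379.
With the tax collected from consumers, demand (in seller-price terms) shifts: qd = 455 − (p + 16.5).
New equilibrium: consumers pay 87, producers receive 70.5, q = 368. (Wedge: pb − ps = 16.5.)
Quantity falls by |ΔQ| = |379 − 368| = 11.
DWL = ½ · t · |ΔQ| = ½ · 16.5 · 11 = 90.75.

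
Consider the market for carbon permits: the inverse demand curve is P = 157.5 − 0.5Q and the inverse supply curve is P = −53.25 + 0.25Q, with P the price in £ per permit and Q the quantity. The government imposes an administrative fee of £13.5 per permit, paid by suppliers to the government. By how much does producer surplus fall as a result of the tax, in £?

Producer surplus falls by £1224.

Inverting to Q(P) form: Qd = 315 − 2P; Qs = 4P + 213.
Before the tax: set 315 − 2P = 4P + 213 → P* = £17, Q* = 281.
With the tax collected from suppliers, supply shifts: Qs = 4(P − 13.5) + 213.
Solving gives Q = 263 with buyers paying £26 and suppliers receiving £12.5 (the £13.5 wedge).
ΔPS is the trapezoid between Q = 263 and Q = 281 of height £4.5: ½ · (281 + 263) · 4.5 = £1224.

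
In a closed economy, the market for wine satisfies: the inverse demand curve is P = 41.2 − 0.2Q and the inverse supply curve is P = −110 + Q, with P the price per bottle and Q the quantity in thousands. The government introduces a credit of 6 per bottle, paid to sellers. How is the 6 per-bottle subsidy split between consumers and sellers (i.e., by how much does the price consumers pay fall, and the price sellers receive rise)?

Inverting to Q(P) form: Qd = 206 − 5P; Qs = P + 110.
Without the subsidy, 206 − 5P = P + 110 gives 6P = 96, so P* = 16 and Q* = 126.
With a per-unit subsidy paid to sellers, each receives P + 6 per unit sold, so supply becomes Qs = (P + 6) + 110.
New equilibrium: consumers pay 15, sellers receive 21, Q = 131. (Wedge: Pb − Ps = −6.)
Gain to consumers: 1; to sellers: 5. (They sum to 6.)

Consumers gain 1 per bottle; sellers gain 5 per bottle.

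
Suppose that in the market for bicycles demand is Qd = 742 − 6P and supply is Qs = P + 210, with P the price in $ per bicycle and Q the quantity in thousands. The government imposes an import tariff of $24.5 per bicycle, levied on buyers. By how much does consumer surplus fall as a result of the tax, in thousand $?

Consumer surplus falls by $964.25 thousand.

Before the tax: set 742 − 6P = P + 210 → P* = $76, Q* = 286.
With the tax collected from buyers, demand (in seller-price terms) shifts: Qd = 742 − 6(P + 24.5).
New equilibrium: buyers pay $79.5, sellers receive $55, Q = 265. (Wedge: Pb − Ps = 24.5.)
ΔCS is the trapezoid between Q = 265 and Q = 286 of height $3.5: ½ · (286 + 265) · 3.5 = $964.25.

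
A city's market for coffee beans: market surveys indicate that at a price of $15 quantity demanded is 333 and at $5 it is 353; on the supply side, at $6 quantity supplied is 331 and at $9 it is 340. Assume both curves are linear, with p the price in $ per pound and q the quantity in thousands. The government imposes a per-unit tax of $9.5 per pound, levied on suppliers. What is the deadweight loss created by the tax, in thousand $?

Deadweight loss = $54.15 thousand.

Demand slope: (353 − 333)/(5 − 15) = -2, so qd = 363 − 2p.
Supply slope: (340 − 331)/(9 − 6) = 3, so qs = 3p + 313.
Without the tax, 363 − 2p = 3p + 313 gives 5p = 50, so p* = $10 and q* = 343.
With the tax collected from suppliers, supply shifts: qs = 3(p − 9.5) + 313.
New equilibrium: buyers pay $15.7, suppliers receive $6.2, q = 331.6. (Wedge: pb − ps = 9.5.)
Quantity falls by |ΔQ| = |343 − 331.6| = 11.4.
DWL = ½ · t · |ΔQ| = ½ · 9.5 · 11.4 = $54.15.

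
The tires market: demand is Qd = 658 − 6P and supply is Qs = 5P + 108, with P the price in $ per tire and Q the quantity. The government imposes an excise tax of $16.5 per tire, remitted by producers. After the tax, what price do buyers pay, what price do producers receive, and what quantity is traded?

Buyers pay $57.5; producers receive $41; quantity = 313.

Without the tax, 658 − 6P = 5P + 108 gives 11P = 550, so P* = $50 and Q* = 358.
With the tax collected from producers, supply shifts: Qs = 5(P − 16.5) + 108.
Solving gives Q = 313 with buyers paying $57.5 and producers receiving $41 (the $16.5 wedge).
The less price-elastic side of the market bears the larger share of a per-unit tax.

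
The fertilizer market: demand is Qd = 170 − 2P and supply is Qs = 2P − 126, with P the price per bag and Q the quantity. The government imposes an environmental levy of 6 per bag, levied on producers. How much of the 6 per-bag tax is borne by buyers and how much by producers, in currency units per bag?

Without the tax, 170 − 2P = 2P − 126 gives 4P = 296, so P* = 74 and Q* = 22.
With the tax collected from producers, supply shifts: Qs = 2(P − 6) − 126.
Solving gives Q = 16 with buyers paying 77 and producers receiving 71 (the 6 wedge).
Burden on buyers: 3; on producers: 3. (They sum to 6.)

Buyers bear 3 per bag; producers bear 3 per bag.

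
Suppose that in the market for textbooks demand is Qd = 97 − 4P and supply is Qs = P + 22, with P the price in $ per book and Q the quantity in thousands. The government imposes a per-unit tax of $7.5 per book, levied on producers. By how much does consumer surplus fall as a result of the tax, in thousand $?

Without the tax, 97 − 4P = P + 22 gives 5P = 75, so P* = $15 and Q* = 37.
With the tax collected from producers, supply shifts: Qs = (P − 7.5) + 22.
Solving gives Q = 31 with consumers paying $16.5 and producers receiving $9 (the $7.5 wedge).
ΔCS is the trapezoid between Q = 31 and Q = 37 of height $1.5: ½ · (37 + 31) · 1.5 = $51.

Consumer surplus falls by $51 thousand.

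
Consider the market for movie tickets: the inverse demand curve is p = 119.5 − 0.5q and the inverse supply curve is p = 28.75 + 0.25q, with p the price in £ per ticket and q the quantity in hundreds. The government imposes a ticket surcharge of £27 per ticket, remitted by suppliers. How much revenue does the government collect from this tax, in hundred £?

Tax revenue = £2295 hundred.

Rewrite in direct form: qd = 239 − 2p and qs = 4p − 115.
Without the tax, 239 − 2p = 4p − 115 gives 6p = 354, so p* = £59 and q* = 121.
With the tax collected from suppliers, supply shifts: qs = 4(p − 27) − 115.
Solving gives q = 85 with consumers paying £77 and suppliers receiving £50 (the £27 wedge).
Revenue = t · Q = 27 · 85 = £2295.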